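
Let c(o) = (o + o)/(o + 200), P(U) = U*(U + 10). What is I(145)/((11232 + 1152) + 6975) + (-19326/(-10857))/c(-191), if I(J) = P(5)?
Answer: -169785292/4460500737 ≈ -0.038064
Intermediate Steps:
P(U) = U*(10 + U)
I(J) = 75 (I(J) = 5*(10 + 5) = 5*15 = 75)
c(o) = 2*o/(200 + o) (c(o) = (2*o)/(200 + o) = 2*o/(200 + o))
I(145)/((11232 + 1152) + 6975) + (-19326/(-10857))/c(-191) = 75/((11232 + 1152) + 6975) + (-19326/(-10857))/((2*(-191)/(200 - 191))) = 75/(12384 + 6975) + (-19326*(-1/10857))/((2*(-191)/9)) = 75/19359 + 6442/(3619*((2*(-191)*(⅑)))) = 75*(1/19359) + 6442/(3619*(-382/9)) = 25/6453 + (6442/3619)*(-9/382) = 25/6453 - 28989/691229 = -169785292/4460500737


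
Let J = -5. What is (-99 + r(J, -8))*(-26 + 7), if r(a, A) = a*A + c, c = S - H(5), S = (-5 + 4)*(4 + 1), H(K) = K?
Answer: 1311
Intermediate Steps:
S = -5 (S = -1*5 = -5)
c = -10 (c = -5 - 1*5 = -5 - 5 = -10)
r(a, A) = -10 + A*a (r(a, A) = a*A - 10 = A*a - 10 = -10 + A*a)
(-99 + r(J, -8))*(-26 + 7) = (-99 + (-10 - 8*(-5)))*(-26 + 7) = (-99 + (-10 + 40))*(-19) = (-99 + 30)*(-19) = -69*(-19) = 1311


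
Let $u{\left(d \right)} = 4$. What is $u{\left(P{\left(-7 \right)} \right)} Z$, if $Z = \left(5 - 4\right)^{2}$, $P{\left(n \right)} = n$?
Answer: $4$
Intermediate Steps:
$Z = 1$ ($Z = 1^{2} = 1$)
$u{\left(P{\left(-7 \right)} \right)} Z = 4 \cdot 1 = 4$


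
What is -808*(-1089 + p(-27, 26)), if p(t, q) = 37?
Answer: 850016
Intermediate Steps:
-808*(-1089 + p(-27, 26)) = -808*(-1089 + 37) = -808*(-1052) = 850016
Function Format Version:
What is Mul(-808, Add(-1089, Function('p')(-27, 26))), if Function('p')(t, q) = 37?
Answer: 850016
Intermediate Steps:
Mul(-808, Add(-1089, Function('p')(-27, 26))) = Mul(-808, Add(-1089, 37)) = Mul(-808, -1052) = 850016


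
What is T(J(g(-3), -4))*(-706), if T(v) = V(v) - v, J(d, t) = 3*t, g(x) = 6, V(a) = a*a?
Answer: -110136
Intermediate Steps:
V(a) = a**2
T(v) = v**2 - v
T(J(g(-3), -4))*(-706) = ((3*(-4))*(-1 + 3*(-4)))*(-706) = -12*(-1 - 12)*(-706) = -12*(-13)*(-706) = 156*(-706) = -110136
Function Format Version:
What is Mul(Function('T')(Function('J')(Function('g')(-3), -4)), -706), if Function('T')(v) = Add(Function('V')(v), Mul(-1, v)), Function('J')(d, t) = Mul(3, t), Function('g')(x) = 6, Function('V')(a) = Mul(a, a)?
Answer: -110136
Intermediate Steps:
Function('V')(a) = Pow(a, 2)
Function('T')(v) = Add(Pow(v, 2), Mul(-1, v))
Mul(Function('T')(Function('J')(Function('g')(-3), -4)), -706) = Mul(Mul(Mul(3, -4), Add(-1, Mul(3, -4))), -706) = Mul(Mul(-12, Add(-1, -12)), -706) = Mul(Mul(-12, -13), -706) = Mul(156, -706) = -110136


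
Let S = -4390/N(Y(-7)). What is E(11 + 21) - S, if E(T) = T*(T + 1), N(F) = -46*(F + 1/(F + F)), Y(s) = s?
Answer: 2435242/2277 ≈ 1069.5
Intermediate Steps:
N(F) = -46*F - 23/F (N(F) = -46*(F + 1/(2*F)) = -46*F - 23/F)
E(T) = T*(1 + T)
S = -30730/2277 (S = -4390/(-46*(-7) - 23/(-7)) = -4390/(322 - 23*(-⅐)) = -4390/(322 + 23/7) = -4390/2277/7 = -4390*7/2277 = -30730/2277 ≈ -13.496)
E(11 + 21) - S = (11 + 21)*(1 + (11 + 21)) - 1*(-30730/2277) = 32*(1 + 32) + 30730/2277 = 32*33 + 30730/2277 = 1056 + 30730/2277 = 2435242/2277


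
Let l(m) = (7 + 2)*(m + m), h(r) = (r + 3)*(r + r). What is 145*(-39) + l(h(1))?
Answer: -5511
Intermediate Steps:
h(r) = 2*r*(3 + r) (h(r) = (3 + r)*(2*r) = 2*r*(3 + r))
l(m) = 18*m (l(m) = 9*(2*m) = 18*m)
145*(-39) + l(h(1)) = 145*(-39) + 18*(2*1*(3 + 1)) = -5655 + 18*(2*1*4) = -5655 + 18*8 = -5655 + 144 = -5511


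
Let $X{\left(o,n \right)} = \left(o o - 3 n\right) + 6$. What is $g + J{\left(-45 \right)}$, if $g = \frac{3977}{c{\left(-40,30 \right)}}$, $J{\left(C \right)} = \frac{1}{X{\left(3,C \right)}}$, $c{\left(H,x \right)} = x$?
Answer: $\frac{9943}{75} \approx 132.57$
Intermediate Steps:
$X{\left(o,n \right)} = 6 + o^{2} - 3 n$ ($X{\left(o,n \right)} = \left(o^{2} - 3 n\right) + 6 = 6 + o^{2} - 3 n$)
$J{\left(C \right)} = \frac{1}{15 - 3 C}$ ($J{\left(C \right)} = \frac{1}{6 + 3^{2} - 3 C} = \frac{1}{6 + 9 - 3 C} = \frac{1}{15 - 3 C}$)
$g = \frac{3977}{30} \approx 132.57$
$g + J{\left(-45 \right)} = \frac{3977}{30} + \frac{1}{3 \left(5 - -45\right)} = \frac{3977}{30} + \frac{1}{3 \left(5 + 45\right)} = \frac{3977}{30} + \frac{1}{3 \cdot 50} = \frac{3977}{30} + \frac{1}{3} \cdot \frac{1}{50} = \frac{3977}{30} + \frac{1}{150} = \frac{9943}{75}$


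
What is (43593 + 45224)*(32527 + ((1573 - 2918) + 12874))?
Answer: 3912921752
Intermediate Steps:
(43593 + 45224)*(32527 + ((1573 - 2918) + 12874)) = 88817*(32527 + (-1345 + 12874)) = 88817*(32527 + 11529) = 88817*44056 = 3912921752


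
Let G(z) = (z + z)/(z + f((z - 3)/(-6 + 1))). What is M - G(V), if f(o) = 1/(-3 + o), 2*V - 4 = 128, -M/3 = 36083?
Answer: -556734903/5143 ≈ -1.0825e+5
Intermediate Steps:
M = -108249 (M = -3*36083 = -108249)
V = 66 (V = 2 + (1/2)*128 = 2 + 64 = 66)
G(z) = 2*z/(z + 1/(-12/5 - z/5)) (G(z) = (z + z)/(z + 1/(-3 + (z - 3)/(-6 + 1))) = (2*z)/(z + 1/(-3 + (-3 + z)/(-5))) = (2*z)/(z + 1/(-3 + (-3 + z)*(-1/5))) = (2*z)/(z + 1/(-3 + (3/5 - z/5))) = (2*z)/(z + 1/(-12/5 - z/5)) = 2*z/(z + 1/(-12/5 - z/5)))
M - G(V) = -108249 - 2*66*(12 + 66)/(-5 + 66*(12 + 66)) = -108249 - 2*66*78/(-5 + 66*78) = -108249 - 2*66*78/(-5 + 5148) = -108249 - 2*66*78/5143 = -108249 - 1*10296/5143 = -108249 - 10296/5143 = -556734903/5143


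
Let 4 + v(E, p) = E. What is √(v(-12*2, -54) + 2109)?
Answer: √2081 ≈ 45.618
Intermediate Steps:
v(E, p) = -4 + E
√(v(-12*2, -54) + 2109) = √((-4 - 12*2) + 2109) = √((-4 - 24) + 2109) = √(-28 + 2109) = √2081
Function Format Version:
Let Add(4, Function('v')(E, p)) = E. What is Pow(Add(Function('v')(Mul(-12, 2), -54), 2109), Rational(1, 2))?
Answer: Pow(2081, Rational(1, 2)) ≈ 45.618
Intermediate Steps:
Function('v')(E, p) = Add(-4, E)
Pow(Add(Function('v')(Mul(-12, 2), -54), 2109), Rational(1, 2)) = Pow(Add(Add(-4, Mul(-12, 2)), 2109), Rational(1, 2)) = Pow(Add(Add(-4, -24), 2109), Rational(1, 2)) = Pow(Add(-28, 2109), Rational(1, 2)) = Pow(2081, Rational(1, 2))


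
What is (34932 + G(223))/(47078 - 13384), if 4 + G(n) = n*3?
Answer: 35597/33694 ≈ 1.0565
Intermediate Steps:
G(n) = -4 + 3*n (G(n) = -4 + n*3 = -4 + 3*n)
(34932 + G(223))/(47078 - 13384) = (34932 + (-4 + 3*223))/(47078 - 13384) = (34932 + (-4 + 669))/33694 = (34932 + 665)*(1/33694) = 35597*(1/33694) = 35597/33694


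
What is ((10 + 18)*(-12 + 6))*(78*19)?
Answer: -248976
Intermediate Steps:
((10 + 18)*(-12 + 6))*(78*19) = (28*(-6))*1482 = -168*1482 = -248976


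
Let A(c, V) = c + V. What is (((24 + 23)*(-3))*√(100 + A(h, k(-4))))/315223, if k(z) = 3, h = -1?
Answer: -141*√102/315223 ≈ -0.0045175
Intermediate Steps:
A(c, V) = V + c
(((24 + 23)*(-3))*√(100 + A(h, k(-4))))/315223 = (((24 + 23)*(-3))*√(100 + (3 - 1)))/315223 = ((47*(-3))*√(100 + 2))*(1/315223) = -141*√102*(1/315223) = -141*√102/315223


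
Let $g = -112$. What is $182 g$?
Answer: $-20384$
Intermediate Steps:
$182 g = 182 \left(-112\right) = -20384$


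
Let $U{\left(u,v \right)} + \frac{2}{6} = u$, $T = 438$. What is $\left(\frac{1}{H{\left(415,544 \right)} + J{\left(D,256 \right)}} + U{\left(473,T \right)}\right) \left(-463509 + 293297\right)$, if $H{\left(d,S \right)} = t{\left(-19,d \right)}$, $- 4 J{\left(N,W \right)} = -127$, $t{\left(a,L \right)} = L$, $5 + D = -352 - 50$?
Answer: $- \frac{431313463336}{5361} \approx -8.0454 \cdot 10^{7}$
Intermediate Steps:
$D = -407$ ($D = -5 - 402 = -407$)
$J{\left(N,W \right)} = \frac{127}{4}$ ($J{\left(N,W \right)} = \left(- \frac{1}{4}\right) \left(-127\right) = \frac{127}{4}$)
$H{\left(d,S \right)} = d$
$U{\left(u,v \right)} = - \frac{1}{3} + u$
$\left(\frac{1}{H{\left(415,544 \right)} + J{\left(D,256 \right)}} + U{\left(473,T \right)}\right) \left(-463509 + 293297\right) = \left(\frac{1}{415 + \frac{127}{4}} + \left(- \frac{1}{3} + 473\right)\right) \left(-463509 + 293297\right) = \left(\frac{1}{\frac{1787}{4}} + \frac{1418}{3}\right) \left(-170212\right) = \left(\frac{4}{1787} + \frac{1418}{3}\right) \left(-170212\right) = \frac{2533978}{5361} \left(-170212\right) = - \frac{431313463336}{5361}$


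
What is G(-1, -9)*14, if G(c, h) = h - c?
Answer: -112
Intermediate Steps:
G(-1, -9)*14 = (-9 - 1*(-1))*14 = (-9 + 1)*14 = -8*14 = -112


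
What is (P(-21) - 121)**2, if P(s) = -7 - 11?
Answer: 19321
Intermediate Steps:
P(s) = -18
(P(-21) - 121)**2 = (-18 - 121)**2 = (-139)**2 = 19321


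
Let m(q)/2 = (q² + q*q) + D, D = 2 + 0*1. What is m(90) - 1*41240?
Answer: -8836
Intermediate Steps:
D = 2 (D = 2 + 0 = 2)
m(q) = 4 + 4*q² (m(q) = 2*((q² + q*q) + 2) = 2*((q² + q²) + 2) = 2*(2*q² + 2) = 2*(2 + 2*q²) = 4 + 4*q²)
m(90) - 1*41240 = (4 + 4*90²) - 1*41240 = (4 + 4*8100) - 41240 = (4 + 32400) - 41240 = 32404 - 41240 = -8836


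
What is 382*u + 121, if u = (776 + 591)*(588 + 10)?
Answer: 312272133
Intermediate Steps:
u = 817466 (u = 1367*598 = 817466)
382*u + 121 = 382*817466 + 121 = 312272012 + 121 = 312272133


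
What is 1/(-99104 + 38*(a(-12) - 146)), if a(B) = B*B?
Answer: -1/99180 ≈ -1.0083e-5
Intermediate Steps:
a(B) = B**2
1/(-99104 + 38*(a(-12) - 146)) = 1/(-99104 + 38*((-12)**2 - 146)) = 1/(-99104 + 38*(144 - 146)) = 1/(-99104 + 38*(-2)) = 1/(-99104 - 76) = 1/(-99180) = -1/99180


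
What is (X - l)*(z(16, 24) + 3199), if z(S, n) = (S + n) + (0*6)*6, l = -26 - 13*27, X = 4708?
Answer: 16470315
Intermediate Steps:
l = -377 (l = -26 - 351 = -377)
z(S, n) = S + n (z(S, n) = (S + n) + 0*6 = (S + n) + 0 = S + n)
(X - l)*(z(16, 24) + 3199) = (4708 - 1*(-377))*((16 + 24) + 3199) = (4708 + 377)*(40 + 3199) = 5085*3239 = 16470315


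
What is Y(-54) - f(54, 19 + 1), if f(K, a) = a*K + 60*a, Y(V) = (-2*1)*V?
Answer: -2172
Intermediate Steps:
Y(V) = -2*V
f(K, a) = 60*a + K*a (f(K, a) = K*a + 60*a = 60*a + K*a)
Y(-54) - f(54, 19 + 1) = -2*(-54) - (19 + 1)*(60 + 54) = 108 - 20*114 = 108 - 1*2280 = 108 - 2280 = -2172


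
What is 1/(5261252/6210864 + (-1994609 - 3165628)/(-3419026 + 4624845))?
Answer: -1872294454404/6426353147345 ≈ -0.29135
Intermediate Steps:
1/(5261252/6210864 + (-1994609 - 3165628)/(-3419026 + 4624845)) = 1/(5261252*(1/6210864) - 5160237/1205819) = 1/(1315313/1552716 - 5160237*1/1205819) = 1/(1315313/1552716 - 5160237/1205819) = 1/(-6426353147345/1872294454404) = -1872294454404/6426353147345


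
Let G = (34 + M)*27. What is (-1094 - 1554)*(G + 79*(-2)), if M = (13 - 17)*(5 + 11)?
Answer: 2563264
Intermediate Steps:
M = -64 (M = -4*16 = -64)
G = -810 (G = (34 - 64)*27 = -30*27 = -810)
(-1094 - 1554)*(G + 79*(-2)) = (-1094 - 1554)*(-810 + 79*(-2)) = -2648*(-810 - 158) = -2648*(-968) = 2563264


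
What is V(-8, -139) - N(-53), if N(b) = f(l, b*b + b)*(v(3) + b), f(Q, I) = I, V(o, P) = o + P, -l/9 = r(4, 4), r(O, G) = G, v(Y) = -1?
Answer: 148677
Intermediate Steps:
l = -36 (l = -9*4 = -36)
V(o, P) = P + o
N(b) = (-1 + b)*(b + b²) (N(b) = (b*b + b)*(-1 + b) = (b² + b)*(-1 + b) = (b + b²)*(-1 + b) = (-1 + b)*(b + b²))
V(-8, -139) - N(-53) = (-139 - 8) - ((-53)³ - 1*(-53)) = -147 - (-148877 + 53) = -147 - 1*(-148824) = -147 + 148824 = 148677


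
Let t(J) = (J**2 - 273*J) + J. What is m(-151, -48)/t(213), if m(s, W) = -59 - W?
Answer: 11/12567 ≈ 0.00087531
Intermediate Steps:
t(J) = J**2 - 272*J
m(-151, -48)/t(213) = (-59 - 1*(-48))/((213*(-272 + 213))) = (-59 + 48)/((213*(-59))) = -11/(-12567) = -11*(-1/12567) = 11/12567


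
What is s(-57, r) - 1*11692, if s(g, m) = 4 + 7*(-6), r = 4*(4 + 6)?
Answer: -11730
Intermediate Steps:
r = 40 (r = 4*10 = 40)
s(g, m) = -38 (s(g, m) = 4 - 42 = -38)
s(-57, r) - 1*11692 = -38 - 1*11692 = -38 - 11692 = -11730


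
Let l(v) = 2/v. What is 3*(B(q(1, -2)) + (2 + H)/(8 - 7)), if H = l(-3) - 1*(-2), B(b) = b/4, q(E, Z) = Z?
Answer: 17/2 ≈ 8.5000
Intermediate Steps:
B(b) = b/4 (B(b) = b*(¼) = b/4)
H = 4/3 (H = 2/(-3) - 1*(-2) = 2*(-⅓) + 2 = -⅔ + 2 = 4/3 ≈ 1.3333)
3*(B(q(1, -2)) + (2 + H)/(8 - 7)) = 3*((¼)*(-2) + (2 + 4/3)/(8 - 7)) = 3*(-½ + (10/3)/1) = 3*(-½ + (10/3)*1) = 3*(-½ + 10/3) = 3*(17/6) = 17/2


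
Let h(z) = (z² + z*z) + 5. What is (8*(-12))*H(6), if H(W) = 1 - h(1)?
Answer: 576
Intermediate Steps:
h(z) = 5 + 2*z² (h(z) = (z² + z²) + 5 = 2*z² + 5 = 5 + 2*z²)
H(W) = -6 (H(W) = 1 - (5 + 2*1²) = 1 - (5 + 2*1) = 1 - (5 + 2) = 1 - 1*7 = 1 - 7 = -6)
(8*(-12))*H(6) = (8*(-12))*(-6) = -96*(-6) = 576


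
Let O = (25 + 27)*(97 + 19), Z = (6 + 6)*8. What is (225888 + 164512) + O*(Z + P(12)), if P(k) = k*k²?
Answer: 11392768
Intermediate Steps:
Z = 96 (Z = 12*8 = 96)
P(k) = k³
O = 6032 (O = 52*116 = 6032)
(225888 + 164512) + O*(Z + P(12)) = (225888 + 164512) + 6032*(96 + 12³) = 390400 + 6032*(96 + 1728) = 390400 + 6032*1824 = 390400 + 11002368 = 11392768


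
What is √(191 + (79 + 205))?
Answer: 5*√19 ≈ 21.794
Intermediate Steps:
√(191 + (79 + 205)) = √(191 + 284) = √475 = 5*√19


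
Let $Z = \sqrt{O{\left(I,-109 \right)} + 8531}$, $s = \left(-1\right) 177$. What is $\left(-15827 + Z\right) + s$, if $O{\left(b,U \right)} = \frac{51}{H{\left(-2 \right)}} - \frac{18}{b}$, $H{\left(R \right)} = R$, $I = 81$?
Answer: $-16004 + \frac{\sqrt{306190}}{6} \approx -15912.0$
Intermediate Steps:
$O{\left(b,U \right)} = - \frac{51}{2} - \frac{18}{b}$ ($O{\left(b,U \right)} = \frac{51}{-2} - \frac{18}{b} = 51 \left(- \frac{1}{2}\right) - \frac{18}{b} = - \frac{51}{2} - \frac{18}{b}$)
$s = -177$
$Z = \frac{\sqrt{306190}}{6}$ ($Z = \sqrt{\left(- \frac{51}{2} - \frac{18}{81}\right) + 8531} = \sqrt{\left(- \frac{51}{2} - \frac{2}{9}\right) + 8531} = \sqrt{- \frac{463}{18} + 8531} = \sqrt{\frac{153095}{18}} = \frac{\sqrt{306190}}{6} \approx 92.224$)
$\left(-15827 + Z\right) + s = \left(-15827 + \frac{\sqrt{306190}}{6}\right) - 177 = -16004 + \frac{\sqrt{306190}}{6}$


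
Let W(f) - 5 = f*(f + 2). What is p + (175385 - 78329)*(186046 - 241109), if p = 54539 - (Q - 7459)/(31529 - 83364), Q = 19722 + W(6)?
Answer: -277013496317499/51835 ≈ -5.3441e+9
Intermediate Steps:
W(f) = 5 + f*(2 + f) (W(f) = 5 + f*(f + 2) = 5 + f*(2 + f))
Q = 19775 (Q = 19722 + (5 + 6**2 + 2*6) = 19722 + (5 + 36 + 12) = 19722 + 53 = 19775)
p = 2827041381/51835 (p = 54539 - (19775 - 7459)/(31529 - 83364) = 54539 - 12316/(-51835) = 54539 - 12316*(-1)/51835 = 54539 - 1*(-12316/51835) = 54539 + 12316/51835 = 2827041381/51835 ≈ 54539.)
p + (175385 - 78329)*(186046 - 241109) = 2827041381/51835 + (175385 - 78329)*(186046 - 241109) = 2827041381/51835 + 97056*(-55063) = 2827041381/51835 - 5344194528 = -277013496317499/51835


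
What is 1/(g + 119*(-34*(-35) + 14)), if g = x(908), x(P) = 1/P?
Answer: 908/130094609 ≈ 6.9795e-6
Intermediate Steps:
g = 1/908 ≈ 0.0011013
1/(g + 119*(-34*(-35) + 14)) = 1/(1/908 + 119*(-34*(-35) + 14)) = 1/(1/908 + 119*(1190 + 14)) = 1/(1/908 + 119*1204) = 1/(1/908 + 143276) = 1/(130094609/908) = 908/130094609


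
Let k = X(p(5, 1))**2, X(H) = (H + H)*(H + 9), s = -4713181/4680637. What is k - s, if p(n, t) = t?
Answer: 1876967981/4680637 ≈ 401.01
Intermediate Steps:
s = -4713181/4680637 (s = -4713181*1/4680637 = -4713181/4680637 ≈ -1.0070)
X(H) = 2*H*(9 + H) (X(H) = (2*H)*(9 + H) = 2*H*(9 + H))
k = 400 (k = (2*1*(9 + 1))**2 = (2*1*10)**2 = 20**2 = 400)
k - s = 400 - 1*(-4713181/4680637) = 400 + 4713181/4680637 = 1876967981/4680637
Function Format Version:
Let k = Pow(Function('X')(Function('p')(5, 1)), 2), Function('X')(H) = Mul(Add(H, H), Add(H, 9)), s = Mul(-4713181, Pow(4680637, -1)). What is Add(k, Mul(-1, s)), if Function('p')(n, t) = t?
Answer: Rational(1876967981, 4680637) ≈ 401.01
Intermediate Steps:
s = Rational(-4713181, 4680637) (s = Mul(-4713181, Rational(1, 4680637)) = Rational(-4713181, 4680637) ≈ -1.0070)
Function('X')(H) = Mul(2, H, Add(9, H)) (Function('X')(H) = Mul(Mul(2, H), Add(9, H)) = Mul(2, H, Add(9, H)))
k = 400 (k = Pow(Mul(2, 1, Add(9, 1)), 2) = Pow(Mul(2, 1, 10), 2) = Pow(20, 2) = 400)
Add(k, Mul(-1, s)) = Add(400, Mul(-1, Rational(-4713181, 4680637))) = Add(400, Rational(4713181, 4680637)) = Rational(1876967981, 4680637)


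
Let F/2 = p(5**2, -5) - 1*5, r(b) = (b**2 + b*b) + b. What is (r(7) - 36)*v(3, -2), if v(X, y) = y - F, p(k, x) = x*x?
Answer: -2898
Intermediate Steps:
p(k, x) = x**2
r(b) = b + 2*b**2 (r(b) = (b**2 + b**2) + b = 2*b**2 + b = b + 2*b**2)
F = 40 (F = 2*((-5)**2 - 1*5) = 2*(25 - 5) = 2*20 = 40)
v(X, y) = -40 + y (v(X, y) = y - 1*40 = y - 40 = -40 + y)
(r(7) - 36)*v(3, -2) = (7*(1 + 2*7) - 36)*(-40 - 2) = (7*(1 + 14) - 36)*(-42) = (7*15 - 36)*(-42) = (105 - 36)*(-42) = 69*(-42) = -2898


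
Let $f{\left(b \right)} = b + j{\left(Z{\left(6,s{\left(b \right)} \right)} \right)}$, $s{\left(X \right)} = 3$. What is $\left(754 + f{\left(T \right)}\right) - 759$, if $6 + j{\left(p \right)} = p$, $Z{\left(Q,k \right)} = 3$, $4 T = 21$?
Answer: $- \frac{11}{4} \approx -2.75$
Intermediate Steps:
$T = \frac{21}{4}$ ($T = \frac{1}{4} \cdot 21 = \frac{21}{4} \approx 5.25$)
$j{\left(p \right)} = -6 + p$
$f{\left(b \right)} = -3 + b$ ($f{\left(b \right)} = b + \left(-6 + 3\right) = b - 3 = -3 + b$)
$\left(754 + f{\left(T \right)}\right) - 759 = \left(754 + \left(-3 + \frac{21}{4}\right)\right) - 759 = \left(754 + \frac{9}{4}\right) - 759 = \frac{3025}{4} - 759 = - \frac{11}{4}$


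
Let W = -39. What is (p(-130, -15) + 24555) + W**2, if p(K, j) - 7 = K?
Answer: 25953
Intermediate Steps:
p(K, j) = 7 + K
(p(-130, -15) + 24555) + W**2 = ((7 - 130) + 24555) + (-39)**2 = (-123 + 24555) + 1521 = 24432 + 1521 = 25953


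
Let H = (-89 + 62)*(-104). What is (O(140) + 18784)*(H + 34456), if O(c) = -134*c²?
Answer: -97170202624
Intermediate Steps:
H = 2808 (H = -27*(-104) = 2808)
(O(140) + 18784)*(H + 34456) = (-134*140² + 18784)*(2808 + 34456) = (-134*19600 + 18784)*37264 = (-2626400 + 18784)*37264 = -2607616*37264 = -97170202624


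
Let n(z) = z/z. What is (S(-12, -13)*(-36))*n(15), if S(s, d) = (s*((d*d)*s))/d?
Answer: 67392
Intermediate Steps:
n(z) = 1
S(s, d) = d*s² (S(s, d) = (s*(d²*s))/d = (s*(s*d²))/d = (d²*s²)/d = d*s²)
(S(-12, -13)*(-36))*n(15) = (-13*(-12)²*(-36))*1 = (-13*144*(-36))*1 = -1872*(-36)*1 = 67392*1 = 67392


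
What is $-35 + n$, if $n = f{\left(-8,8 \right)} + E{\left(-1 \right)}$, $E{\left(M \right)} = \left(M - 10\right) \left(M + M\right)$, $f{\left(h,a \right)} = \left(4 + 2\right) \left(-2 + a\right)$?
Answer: $23$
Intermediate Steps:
$f{\left(h,a \right)} = -12 + 6 a$ ($f{\left(h,a \right)} = 6 \left(-2 + a\right) = -12 + 6 a$)
$E{\left(M \right)} = 2 M \left(-10 + M\right)$ ($E{\left(M \right)} = \left(-10 + M\right) 2 M = 2 M \left(-10 + M\right)$)
$n = 58$ ($n = \left(-12 + 6 \cdot 8\right) + 2 \left(-1\right) \left(-10 - 1\right) = \left(-12 + 48\right) + 2 \left(-1\right) \left(-11\right) = 36 + 22 = 58$)
$-35 + n = -35 + 58 = 23$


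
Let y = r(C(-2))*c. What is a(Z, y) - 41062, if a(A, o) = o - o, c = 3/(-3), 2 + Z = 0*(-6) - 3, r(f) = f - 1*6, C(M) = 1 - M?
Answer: -41062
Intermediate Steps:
r(f) = -6 + f (r(f) = f - 6 = -6 + f)
Z = -5 (Z = -2 + (0*(-6) - 3) = -2 + (0 - 3) = -2 - 3 = -5)
c = -1 (c = 3*(-⅓) = -1)
y = 3 (y = (-6 + (1 - 1*(-2)))*(-1) = (-6 + (1 + 2))*(-1) = (-6 + 3)*(-1) = -3*(-1) = 3)
a(A, o) = 0
a(Z, y) - 41062 = 0 - 41062 = -41062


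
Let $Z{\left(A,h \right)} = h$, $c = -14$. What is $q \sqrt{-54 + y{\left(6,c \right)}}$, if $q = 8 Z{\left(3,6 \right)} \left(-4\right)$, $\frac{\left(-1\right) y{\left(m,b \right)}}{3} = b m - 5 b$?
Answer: $- 384 i \sqrt{3} \approx - 665.11 i$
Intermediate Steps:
$y{\left(m,b \right)} = 15 b - 3 b m$ ($y{\left(m,b \right)} = - 3 \left(b m - 5 b\right) = - 3 \left(- 5 b + b m\right) = 15 b - 3 b m$)
$q = -192$ ($q = 8 \cdot 6 \left(-4\right) = 48 \left(-4\right) = -192$)
$q \sqrt{-54 + y{\left(6,c \right)}} = - 192 \sqrt{-54 + 3 \left(-14\right) \left(5 - 6\right)} = - 192 \sqrt{-54 + 3 \left(-14\right) \left(-1\right)} = - 192 \sqrt{-54 + 42} = - 192 \sqrt{-12} = - 192 \cdot 2 i \sqrt{3} = - 384 i \sqrt{3}$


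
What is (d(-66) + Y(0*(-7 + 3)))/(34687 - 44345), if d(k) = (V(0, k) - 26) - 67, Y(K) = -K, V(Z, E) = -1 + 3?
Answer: 91/9658 ≈ 0.0094222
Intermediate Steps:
V(Z, E) = 2
d(k) = -91 (d(k) = (2 - 26) - 67 = -24 - 67 = -91)
(d(-66) + Y(0*(-7 + 3)))/(34687 - 44345) = (-91 - 0*(-7 + 3))/(34687 - 44345) = (-91 - 0*(-4))/(-9658) = (-91 - 1*0)*(-1/9658) = (-91 + 0)*(-1/9658) = -91*(-1/9658) = 91/9658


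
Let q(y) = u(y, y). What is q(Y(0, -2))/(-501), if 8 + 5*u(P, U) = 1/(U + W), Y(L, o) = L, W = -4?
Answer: 11/3340 ≈ 0.0032934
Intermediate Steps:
u(P, U) = -8/5 + 1/(5*(-4 + U)) (u(P, U) = -8/5 + 1/(5*(U - 4)) = -8/5 + 1/(5*(-4 + U)))
q(y) = (33 - 8*y)/(5*(-4 + y))
q(Y(0, -2))/(-501) = ((33 - 8*0)/(5*(-4 + 0)))/(-501) = ((⅕)*(33 + 0)/(-4))*(-1/501) = ((⅕)*(-¼)*33)*(-1/501) = -33/20*(-1/501) = 11/3340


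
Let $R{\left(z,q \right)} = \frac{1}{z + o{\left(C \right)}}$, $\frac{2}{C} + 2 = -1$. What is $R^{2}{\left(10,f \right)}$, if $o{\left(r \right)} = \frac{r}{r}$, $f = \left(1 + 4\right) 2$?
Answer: $\frac{1}{121} \approx 0.0082645$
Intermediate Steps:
$C = - \frac{2}{3}$ ($C = \frac{2}{-2 - 1} = \frac{2}{-3} = 2 \left(- \frac{1}{3}\right) = - \frac{2}{3} \approx -0.66667$)
$f = 10$ ($f = 5 \cdot 2 = 10$)
$o{\left(r \right)} = 1$
$R{\left(z,q \right)} = \frac{1}{1 + z}$ ($R{\left(z,q \right)} = \frac{1}{z + 1} = \frac{1}{1 + z}$)
$R^{2}{\left(10,f \right)} = \left(\frac{1}{1 + 10}\right)^{2} = \left(\frac{1}{11}\right)^{2} = \frac{1}{121}$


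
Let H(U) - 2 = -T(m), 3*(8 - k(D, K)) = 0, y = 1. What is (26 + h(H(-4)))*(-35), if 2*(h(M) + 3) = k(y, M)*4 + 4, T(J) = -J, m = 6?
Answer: -1435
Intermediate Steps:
k(D, K) = 8 (k(D, K) = 8 - ⅓*0 = 8 + 0 = 8)
H(U) = 8 (H(U) = 2 - (-1)*6 = 2 - 1*(-6) = 2 + 6 = 8)
h(M) = 15 (h(M) = -3 + (8*4 + 4)/2 = -3 + (32 + 4)/2 = -3 + (½)*36 = -3 + 18 = 15)
(26 + h(H(-4)))*(-35) = (26 + 15)*(-35) = 41*(-35) = -1435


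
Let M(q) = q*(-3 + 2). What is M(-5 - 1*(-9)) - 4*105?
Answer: -424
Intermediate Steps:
M(q) = -q (M(q) = q*(-1) = -q)
M(-5 - 1*(-9)) - 4*105 = -(-5 - 1*(-9)) - 4*105 = -(-5 + 9) - 420 = -1*4 - 420 = -4 - 420 = -424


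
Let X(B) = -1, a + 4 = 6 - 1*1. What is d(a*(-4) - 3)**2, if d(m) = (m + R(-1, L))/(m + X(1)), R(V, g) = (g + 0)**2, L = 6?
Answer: 841/64 ≈ 13.141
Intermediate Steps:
R(V, g) = g**2
a = 1 (a = -4 + (6 - 1*1) = -4 + (6 - 1) = -4 + 5 = 1)
d(m) = (36 + m)/(-1 + m) (d(m) = (m + 6**2)/(m - 1) = (m + 36)/(-1 + m) = (36 + m)/(-1 + m))
d(a*(-4) - 3)**2 = ((36 + (1*(-4) - 3))/(-1 + (1*(-4) - 3)))**2 = ((36 + (-4 - 3))/(-1 + (-4 - 3)))**2 = ((36 - 7)/(-1 - 7))**2 = (29/(-8))**2 = (-1/8*29)**2 = (-29/8)**2 = 841/64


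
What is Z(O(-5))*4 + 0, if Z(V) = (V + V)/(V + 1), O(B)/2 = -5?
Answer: 80/9 ≈ 8.8889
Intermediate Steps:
O(B) = -10 (O(B) = 2*(-5) = -10)
Z(V) = 2*V/(1 + V) (Z(V) = (2*V)/(1 + V) = 2*V/(1 + V))
Z(O(-5))*4 + 0 = (2*(-10)/(1 - 10))*4 + 0 = (2*(-10)/(-9))*4 + 0 = (2*(-10)*(-1/9))*4 + 0 = (20/9)*4 + 0 = 80/9 + 0 = 80/9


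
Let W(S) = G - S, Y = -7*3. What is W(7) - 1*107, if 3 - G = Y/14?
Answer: -219/2 ≈ -109.50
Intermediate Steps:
Y = -21
G = 9/2 (G = 3 - (-21)/14 = 3 - 1*(-3/2) = 3 + 3/2 = 9/2 ≈ 4.5000)
W(S) = 9/2 - S
W(7) - 1*107 = (9/2 - 1*7) - 1*107 = (9/2 - 7) - 107 = -5/2 - 107 = -219/2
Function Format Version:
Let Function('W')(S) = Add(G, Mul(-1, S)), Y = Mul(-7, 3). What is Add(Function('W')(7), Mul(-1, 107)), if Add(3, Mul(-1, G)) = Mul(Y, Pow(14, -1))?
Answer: Rational(-219, 2) ≈ -109.50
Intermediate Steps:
Y = -21
G = Rational(9, 2) (G = Add(3, Mul(-1, Mul(-21, Pow(14, -1)))) = Add(3, Mul(-1, Mul(-21, Rational(1, 14)))) = Add(3, Mul(-1, Rational(-3, 2))) = Add(3, Rational(3, 2)) = Rational(9, 2) ≈ 4.5000)
Function('W')(S) = Add(Rational(9, 2), Mul(-1, S))
Add(Function('W')(7), Mul(-1, 107)) = Add(Add(Rational(9, 2), Mul(-1, 7)), Mul(-1, 107)) = Add(Add(Rational(9, 2), -7), -107) = Add(Rational(-5, 2), -107) = Rational(-219, 2)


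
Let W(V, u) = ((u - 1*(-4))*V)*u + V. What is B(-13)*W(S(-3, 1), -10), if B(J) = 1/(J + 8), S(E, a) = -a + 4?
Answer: -183/5 ≈ -36.600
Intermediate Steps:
S(E, a) = 4 - a
B(J) = 1/(8 + J)
W(V, u) = V + V*u*(4 + u) (W(V, u) = ((u + 4)*V)*u + V = ((4 + u)*V)*u + V = (V*(4 + u))*u + V = V*u*(4 + u) + V = V + V*u*(4 + u))
B(-13)*W(S(-3, 1), -10) = ((4 - 1*1)*(1 + (-10)² + 4*(-10)))/(8 - 13) = ((4 - 1)*(1 + 100 - 40))/(-5) = -3*61/5 = -⅕*183 = -183/5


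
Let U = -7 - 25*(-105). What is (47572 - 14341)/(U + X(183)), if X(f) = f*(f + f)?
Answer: 33231/69596 ≈ 0.47748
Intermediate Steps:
X(f) = 2*f² (X(f) = f*(2*f) = 2*f²)
U = 2618 (U = -7 + 2625 = 2618)
(47572 - 14341)/(U + X(183)) = (47572 - 14341)/(2618 + 2*183²) = 33231/(2618 + 2*33489) = 33231/(2618 + 66978) = 33231/69596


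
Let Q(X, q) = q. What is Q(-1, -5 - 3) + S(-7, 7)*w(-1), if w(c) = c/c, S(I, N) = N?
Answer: -1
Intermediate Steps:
w(c) = 1
Q(-1, -5 - 3) + S(-7, 7)*w(-1) = (-5 - 3) + 7*1 = -8 + 7 = -1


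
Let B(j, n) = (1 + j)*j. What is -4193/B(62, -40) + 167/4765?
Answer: -2761049/2658870 ≈ -1.0384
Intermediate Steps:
B(j, n) = j*(1 + j)
-4193/B(62, -40) + 167/4765 = -4193*1/(62*(1 + 62)) + 167/4765 = -4193/(62*63) + 167*(1/4765) = -4193/3906 + 167/4765 = -4193*1/3906 + 167/4765 = -599/558 + 167/4765 = -2761049/2658870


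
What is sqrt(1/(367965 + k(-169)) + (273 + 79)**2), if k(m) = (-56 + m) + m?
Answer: sqrt(16740476155207635)/367571 ≈ 352.00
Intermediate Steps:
k(m) = -56 + 2*m
sqrt(1/(367965 + k(-169)) + (273 + 79)**2) = sqrt(1/(367965 + (-56 + 2*(-169))) + (273 + 79)**2) = sqrt(1/(367965 + (-56 - 338)) + 352**2) = sqrt(1/(367965 - 394) + 123904) = sqrt(1/367571 + 123904) = sqrt(45543517185/367571) = sqrt(16740476155207635)/367571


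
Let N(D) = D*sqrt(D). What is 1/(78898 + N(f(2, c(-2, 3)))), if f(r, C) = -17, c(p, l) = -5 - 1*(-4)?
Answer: 78898/6224899317 + 17*I*sqrt(17)/6224899317 ≈ 1.2675e-5 + 1.126e-8*I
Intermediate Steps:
c(p, l) = -1 (c(p, l) = -5 + 4 = -1)
N(D) = D**(3/2)
1/(78898 + N(f(2, c(-2, 3)))) = 1/(78898 + (-17)**(3/2)) = 1/(78898 - 17*I*sqrt(17))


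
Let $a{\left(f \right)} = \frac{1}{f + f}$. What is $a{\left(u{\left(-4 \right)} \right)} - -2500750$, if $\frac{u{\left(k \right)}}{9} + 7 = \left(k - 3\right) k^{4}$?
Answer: $\frac{80979286499}{32382} \approx 2.5007 \cdot 10^{6}$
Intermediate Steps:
$u{\left(k \right)} = -63 + 9 k^{4} \left(-3 + k\right)$ ($u{\left(k \right)} = -63 + 9 \left(k - 3\right) k^{4} = -63 + 9 \left(-3 + k\right) k^{4} = -63 + 9 k^{4} \left(-3 + k\right)$)
$a{\left(f \right)} = \frac{1}{2 f}$
$a{\left(u{\left(-4 \right)} \right)} - -2500750 = \frac{1}{2 \left(-63 - 27 \left(-4\right)^{4} + 9 \left(-4\right)^{5}\right)} - -2500750 = \frac{1}{2 \left(-63 - 6912 + 9 \left(-1024\right)\right)} + 2500750 = \frac{1}{2 \left(-63 - 6912 - 9216\right)} + 2500750 = \frac{1}{2 \left(-16191\right)} + 2500750 = \frac{1}{2} \left(- \frac{1}{16191}\right) + 2500750 = - \frac{1}{32382} + 2500750 = \frac{80979286499}{32382}$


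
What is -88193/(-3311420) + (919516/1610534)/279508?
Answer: 708995594841111/26618916919736540 ≈ 0.026635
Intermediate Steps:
-88193/(-3311420) + (919516/1610534)/279508 = -88193*(-1/3311420) + (919516*(1/1610534))*(1/279508) = 12599/473060 + (459758/805267)*(1/279508) = 12599/473060 + 229879/112539284318 = 708995594841111/26618916919736540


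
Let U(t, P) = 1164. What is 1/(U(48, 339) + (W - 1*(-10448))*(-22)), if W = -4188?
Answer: -1/136556 ≈ -7.3230e-6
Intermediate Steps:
1/(U(48, 339) + (W - 1*(-10448))*(-22)) = 1/(1164 + (-4188 - 1*(-10448))*(-22)) = 1/(1164 + (-4188 + 10448)*(-22)) = 1/(1164 + 6260*(-22)) = 1/(1164 - 137720) = 1/(-136556) = -1/136556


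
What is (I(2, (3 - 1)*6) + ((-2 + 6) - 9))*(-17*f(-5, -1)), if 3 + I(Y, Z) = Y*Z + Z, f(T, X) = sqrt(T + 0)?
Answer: -476*I*sqrt(5) ≈ -1064.4*I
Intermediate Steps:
f(T, X) = sqrt(T)
I(Y, Z) = -3 + Z + Y*Z (I(Y, Z) = -3 + (Y*Z + Z) = -3 + (Z + Y*Z) = -3 + Z + Y*Z)
(I(2, (3 - 1)*6) + ((-2 + 6) - 9))*(-17*f(-5, -1)) = ((-3 + (3 - 1)*6 + 2*((3 - 1)*6)) + ((-2 + 6) - 9))*(-17*I*sqrt(5)) = ((-3 + 2*6 + 2*(2*6)) + (4 - 9))*(-17*I*sqrt(5)) = ((-3 + 12 + 2*12) - 5)*(-17*I*sqrt(5)) = ((-3 + 12 + 24) - 5)*(-17*I*sqrt(5)) = (33 - 5)*(-17*I*sqrt(5)) = 28*(-17*I*sqrt(5)) = -476*I*sqrt(5)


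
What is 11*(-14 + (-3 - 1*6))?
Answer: -253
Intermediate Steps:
11*(-14 + (-3 - 1*6)) = 11*(-14 + (-3 - 6)) = 11*(-14 - 9) = 11*(-23) = -253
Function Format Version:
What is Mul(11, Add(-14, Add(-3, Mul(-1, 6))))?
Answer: -253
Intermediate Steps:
Mul(11, Add(-14, Add(-3, Mul(-1, 6)))) = Mul(11, Add(-14, Add(-3, -6))) = Mul(11, Add(-14, -9)) = Mul(11, -23) = -253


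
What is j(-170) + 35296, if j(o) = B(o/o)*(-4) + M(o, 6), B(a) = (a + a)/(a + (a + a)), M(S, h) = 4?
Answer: 105892/3 ≈ 35297.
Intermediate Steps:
B(a) = 2/3 (B(a) = (2*a)/(a + 2*a) = (2*a)/((3*a)) = (2*a)*(1/(3*a)) = 2/3)
j(o) = 4/3 (j(o) = (2/3)*(-4) + 4 = -8/3 + 4 = 4/3)
j(-170) + 35296 = 4/3 + 35296 = 105892/3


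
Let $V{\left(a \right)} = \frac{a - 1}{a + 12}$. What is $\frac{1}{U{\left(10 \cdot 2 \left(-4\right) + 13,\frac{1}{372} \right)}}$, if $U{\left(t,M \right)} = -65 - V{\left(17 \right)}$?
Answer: $- \frac{29}{1901} \approx -0.015255$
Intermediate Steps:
$V{\left(a \right)} = \frac{-1 + a}{12 + a}$
$U{\left(t,M \right)} = - \frac{1901}{29}$ ($U{\left(t,M \right)} = -65 - \frac{-1 + 17}{12 + 17} = -65 - \frac{1}{29} \cdot 16 = -65 - \frac{16}{29} = - \frac{1901}{29}$)
$\frac{1}{U{\left(10 \cdot 2 \left(-4\right) + 13,\frac{1}{372} \right)}} = \frac{1}{- \frac{1901}{29}} = - \frac{29}{1901}$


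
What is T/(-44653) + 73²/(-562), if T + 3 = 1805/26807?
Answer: -6378837940267/672721289702 ≈ -9.4821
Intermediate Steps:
T = -78616/26807 (T = -3 + 1805/26807 = -78616/26807 ≈ -2.9327)
T/(-44653) + 73²/(-562) = -78616/26807/(-44653) + 73²/(-562) = -78616/26807*(-1/44653) + 5329*(-1/562) = 78616/1197012971 - 5329/562 = -6378837940267/672721289702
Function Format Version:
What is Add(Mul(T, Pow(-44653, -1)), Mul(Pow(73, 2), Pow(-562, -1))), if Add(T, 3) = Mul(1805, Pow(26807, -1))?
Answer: Rational(-6378837940267, 672721289702) ≈ -9.4821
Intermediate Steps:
T = Rational(-78616, 26807) (T = Add(-3, Mul(1805, Pow(26807, -1))) = Add(-3, Mul(1805, Rational(1, 26807))) = Add(-3, Rational(1805, 26807)) = Rational(-78616, 26807) ≈ -2.9327)
Add(Mul(T, Pow(-44653, -1)), Mul(Pow(73, 2), Pow(-562, -1))) = Add(Mul(Rational(-78616, 26807), Pow(-44653, -1)), Mul(Pow(73, 2), Pow(-562, -1))) = Add(Mul(Rational(-78616, 26807), Rational(-1, 44653)), Mul(5329, Rational(-1, 562))) = Add(Rational(78616, 1197012971), Rational(-5329, 562)) = Rational(-6378837940267, 672721289702)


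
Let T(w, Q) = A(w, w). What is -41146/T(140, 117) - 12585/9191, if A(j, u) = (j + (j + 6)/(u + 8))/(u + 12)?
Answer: -4253819921033/95889703 ≈ -44362.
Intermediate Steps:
A(j, u) = (j + (6 + j)/(8 + u))/(12 + u)
T(w, Q) = (6 + w² + 9*w)/(96 + w² + 20*w) (T(w, Q) = (6 + 9*w + w*w)/(96 + w² + 20*w) = (6 + 9*w + w²)/(96 + w² + 20*w) = (6 + w² + 9*w)/(96 + w² + 20*w))
-41146/T(140, 117) - 12585/9191 = -41146*(96 + 140² + 20*140)/(6 + 140² + 9*140) - 12585/9191 = -41146*(96 + 19600 + 2800)/(6 + 19600 + 1260) - 12585*1/9191 = -41146/(20866/22496) - 12585/9191 = -41146/((1/22496)*20866) - 12585/9191 = -41146/10433/11248 - 12585/9191 = -41146*11248/10433 - 12585/9191 = -462810208/10433 - 12585/9191 = -4253819921033/95889703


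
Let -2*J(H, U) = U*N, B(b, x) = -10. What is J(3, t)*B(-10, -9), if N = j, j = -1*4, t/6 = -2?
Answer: 240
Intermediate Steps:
t = -12 (t = 6*(-2) = -12)
j = -4
N = -4
J(H, U) = 2*U (J(H, U) = -U*(-4)/2 = -(-2)*U = 2*U)
J(3, t)*B(-10, -9) = (2*(-12))*(-10) = -24*(-10) = 240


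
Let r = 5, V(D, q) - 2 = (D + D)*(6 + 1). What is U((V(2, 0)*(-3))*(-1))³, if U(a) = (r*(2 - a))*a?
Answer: -62099136000000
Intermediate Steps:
V(D, q) = 2 + 14*D (V(D, q) = 2 + (D + D)*(6 + 1) = 2 + (2*D)*7 = 2 + 14*D)
U(a) = a*(10 - 5*a) (U(a) = (5*(2 - a))*a = (10 - 5*a)*a = a*(10 - 5*a))
U((V(2, 0)*(-3))*(-1))³ = (5*(((2 + 14*2)*(-3))*(-1))*(2 - (2 + 14*2)*(-3)*(-1)))³ = (5*(((2 + 28)*(-3))*(-1))*(2 - (2 + 28)*(-3)*(-1)))³ = (5*((30*(-3))*(-1))*(2 - 30*(-3)*(-1)))³ = (5*(-90*(-1))*(2 - (-90)*(-1)))³ = (5*90*(2 - 1*90))³ = (5*90*(2 - 90))³ = (5*90*(-88))³ = (-39600)³ = -62099136000000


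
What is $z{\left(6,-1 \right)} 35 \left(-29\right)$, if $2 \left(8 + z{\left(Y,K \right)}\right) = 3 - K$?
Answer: $6090$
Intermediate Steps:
$z{\left(Y,K \right)} = - \frac{13}{2} - \frac{K}{2}$ ($z{\left(Y,K \right)} = -8 + \frac{3 - K}{2} = -8 - \left(- \frac{3}{2} + \frac{K}{2}\right) = - \frac{13}{2} - \frac{K}{2}$)
$z{\left(6,-1 \right)} 35 \left(-29\right) = \left(- \frac{13}{2} - - \frac{1}{2}\right) 35 \left(-29\right) = \left(- \frac{13}{2} + \frac{1}{2}\right) 35 \left(-29\right) = \left(-6\right) 35 \left(-29\right) = \left(-210\right) \left(-29\right) = 6090$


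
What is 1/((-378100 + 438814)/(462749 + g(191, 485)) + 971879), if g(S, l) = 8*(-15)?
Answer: 462629/449619470605 ≈ 1.0289e-6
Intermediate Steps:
g(S, l) = -120
1/((-378100 + 438814)/(462749 + g(191, 485)) + 971879) = 1/((-378100 + 438814)/(462749 - 120) + 971879) = 1/(60714/462629 + 971879) = 1/(449619470605/462629) = 462629/449619470605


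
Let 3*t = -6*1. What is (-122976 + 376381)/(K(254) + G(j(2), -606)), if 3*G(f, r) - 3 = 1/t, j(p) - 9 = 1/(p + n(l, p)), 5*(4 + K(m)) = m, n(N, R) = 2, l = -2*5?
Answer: 7602150/1429 ≈ 5319.9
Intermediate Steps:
t = -2 (t = (-6*1)/3 = (⅓)*(-6) = -2)
l = -10
K(m) = -4 + m/5
j(p) = 9 + 1/(2 + p) (j(p) = 9 + 1/(p + 2) = 9 + 1/(2 + p))
G(f, r) = ⅚ (G(f, r) = 1 + (⅓)/(-2) = 1 + (⅓)*(-½) = 1 - ⅙ = ⅚)
(-122976 + 376381)/(K(254) + G(j(2), -606)) = (-122976 + 376381)/((-4 + (⅕)*254) + ⅚) = 253405/((-4 + 254/5) + ⅚) = 253405/(234/5 + ⅚) = 253405/(1429/30) = 253405*(30/1429) = 7602150/1429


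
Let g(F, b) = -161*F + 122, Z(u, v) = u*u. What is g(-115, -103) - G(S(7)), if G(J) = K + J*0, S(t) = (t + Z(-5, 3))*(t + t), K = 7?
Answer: 18630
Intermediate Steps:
Z(u, v) = u**2
S(t) = 2*t*(25 + t) (S(t) = (t + (-5)**2)*(t + t) = (t + 25)*(2*t) = (25 + t)*(2*t) = 2*t*(25 + t))
g(F, b) = 122 - 161*F
G(J) = 7 (G(J) = 7 + J*0 = 7 + 0 = 7)
g(-115, -103) - G(S(7)) = (122 - 161*(-115)) - 1*7 = (122 + 18515) - 7 = 18637 - 7 = 18630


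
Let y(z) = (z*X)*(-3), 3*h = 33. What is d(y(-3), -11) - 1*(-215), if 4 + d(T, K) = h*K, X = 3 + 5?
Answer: 90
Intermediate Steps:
h = 11 (h = (⅓)*33 = 11)
X = 8
y(z) = -24*z (y(z) = (z*8)*(-3) = (8*z)*(-3) = -24*z)
d(T, K) = -4 + 11*K
d(y(-3), -11) - 1*(-215) = (-4 + 11*(-11)) - 1*(-215) = (-4 - 121) + 215 = -125 + 215 = 90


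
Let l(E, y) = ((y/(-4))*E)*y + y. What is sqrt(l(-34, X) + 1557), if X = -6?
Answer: sqrt(1857) ≈ 43.093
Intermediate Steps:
l(E, y) = y - E*y**2/4 (l(E, y) = ((y*(-1/4))*E)*y + y = ((-y/4)*E)*y + y = (-E*y/4)*y + y = -E*y**2/4 + y = y - E*y**2/4)
sqrt(l(-34, X) + 1557) = sqrt((1/4)*(-6)*(4 - 1*(-34)*(-6)) + 1557) = sqrt((1/4)*(-6)*(4 - 204) + 1557) = sqrt((1/4)*(-6)*(-200) + 1557) = sqrt(300 + 1557) = sqrt(1857)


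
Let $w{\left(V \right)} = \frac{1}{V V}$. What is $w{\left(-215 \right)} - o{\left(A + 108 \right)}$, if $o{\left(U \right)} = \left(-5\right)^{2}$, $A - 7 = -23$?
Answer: $- \frac{1155624}{46225} \approx -25.0$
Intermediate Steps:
$w{\left(V \right)} = \frac{1}{V^{2}}$
$A = -16$ ($A = 7 - 23 = -16$)
$o{\left(U \right)} = 25$
$w{\left(-215 \right)} - o{\left(A + 108 \right)} = \frac{1}{46225} - 25 = - \frac{1155624}{46225}$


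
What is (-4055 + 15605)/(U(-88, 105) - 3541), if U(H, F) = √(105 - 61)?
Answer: -40898550/12538637 - 23100*√11/12538637 ≈ -3.2679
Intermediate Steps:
U(H, F) = 2*√11 (U(H, F) = √44 = 2*√11)
(-4055 + 15605)/(U(-88, 105) - 3541) = (-4055 + 15605)/(2*√11 - 3541) = 11550/(-3541 + 2*√11)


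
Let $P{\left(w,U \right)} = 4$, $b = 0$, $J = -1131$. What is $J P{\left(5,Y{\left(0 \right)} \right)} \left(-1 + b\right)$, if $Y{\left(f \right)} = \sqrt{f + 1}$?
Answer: $4524$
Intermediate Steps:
$Y{\left(f \right)} = \sqrt{1 + f}$
$J P{\left(5,Y{\left(0 \right)} \right)} \left(-1 + b\right) = - 1131 \cdot 4 \left(-1 + 0\right) = - 1131 \cdot 4 \left(-1\right) = \left(-1131\right) \left(-4\right) = 4524$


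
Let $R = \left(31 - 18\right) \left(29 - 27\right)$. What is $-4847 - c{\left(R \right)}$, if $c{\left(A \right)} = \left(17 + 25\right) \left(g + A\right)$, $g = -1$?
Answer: $-5897$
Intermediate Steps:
$R = 26$ ($R = 13 \cdot 2 = 26$)
$c{\left(A \right)} = -42 + 42 A$ ($c{\left(A \right)} = \left(17 + 25\right) \left(-1 + A\right) = 42 \left(-1 + A\right) = -42 + 42 A$)
$-4847 - c{\left(R \right)} = -4847 - \left(-42 + 42 \cdot 26\right) = -4847 - \left(-42 + 1092\right) = -4847 - 1050 = -5897$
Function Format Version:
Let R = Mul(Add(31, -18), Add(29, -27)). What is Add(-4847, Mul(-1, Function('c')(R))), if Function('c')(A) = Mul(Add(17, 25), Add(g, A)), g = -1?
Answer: -5897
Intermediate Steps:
R = 26 (R = Mul(13, 2) = 26)
Function('c')(A) = Add(-42, Mul(42, A)) (Function('c')(A) = Mul(Add(17, 25), Add(-1, A)) = Mul(42, Add(-1, A)) = Add(-42, Mul(42, A)))
Add(-4847, Mul(-1, Function('c')(R))) = Add(-4847, Mul(-1, Add(-42, Mul(42, 26)))) = Add(-4847, Mul(-1, Add(-42, 1092))) = Add(-4847, Mul(-1, 1050)) = Add(-4847, -1050) = -5897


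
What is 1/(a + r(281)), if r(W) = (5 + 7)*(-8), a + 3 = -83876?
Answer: -1/83975 ≈ -1.1908e-5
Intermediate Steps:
a = -83879 (a = -3 - 83876 = -83879)
r(W) = -96 (r(W) = 12*(-8) = -96)
1/(a + r(281)) = 1/(-83879 - 96) = 1/(-83975) = -1/83975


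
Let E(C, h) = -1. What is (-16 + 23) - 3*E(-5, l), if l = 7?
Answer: 10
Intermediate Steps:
(-16 + 23) - 3*E(-5, l) = (-16 + 23) - 3*(-1) = 7 + 3 = 10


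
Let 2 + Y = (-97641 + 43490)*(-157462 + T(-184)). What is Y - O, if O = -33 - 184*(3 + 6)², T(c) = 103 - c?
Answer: 8511198360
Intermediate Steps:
O = -14937 (O = -33 - 184*9² = -33 - 184*81 = -33 - 14904 = -14937)
Y = 8511183423 (Y = -2 + (-97641 + 43490)*(-157462 + (103 - 1*(-184))) = -2 - 54151*(-157462 + (103 + 184)) = -2 - 54151*(-157462 + 287) = -2 - 54151*(-157175) = -2 + 8511183425 = 8511183423)
Y - O = 8511183423 - 1*(-14937) = 8511183423 + 14937 = 8511198360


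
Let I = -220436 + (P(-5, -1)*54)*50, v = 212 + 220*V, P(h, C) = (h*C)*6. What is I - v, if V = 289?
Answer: -203228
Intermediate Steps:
P(h, C) = 6*C*h (P(h, C) = (C*h)*6 = 6*C*h)
v = 63792 (v = 212 + 220*289 = 212 + 63580 = 63792)
I = -139436 (I = -220436 + ((6*(-1)*(-5))*54)*50 = -220436 + (30*54)*50 = -220436 + 1620*50 = -220436 + 81000 = -139436)
I - v = -139436 - 1*63792 = -139436 - 63792 = -203228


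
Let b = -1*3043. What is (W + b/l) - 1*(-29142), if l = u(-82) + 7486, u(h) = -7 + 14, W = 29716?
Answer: 441019951/7493 ≈ 58858.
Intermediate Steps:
u(h) = 7
b = -3043
l = 7493 (l = 7 + 7486 = 7493)
(W + b/l) - 1*(-29142) = (29716 - 3043/7493) - 1*(-29142) = (29716 - 3043*1/7493) + 29142 = (29716 - 3043/7493) + 29142 = 222658945/7493 + 29142 = 441019951/7493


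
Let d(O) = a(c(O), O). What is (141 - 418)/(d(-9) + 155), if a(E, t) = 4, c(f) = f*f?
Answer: -277/159 ≈ -1.7421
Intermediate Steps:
c(f) = f²
d(O) = 4
(141 - 418)/(d(-9) + 155) = (141 - 418)/(4 + 155) = -277/159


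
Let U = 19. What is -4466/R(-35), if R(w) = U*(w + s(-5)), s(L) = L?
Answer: 2233/380 ≈ 5.8763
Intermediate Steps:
R(w) = -95 + 19*w (R(w) = 19*(w - 5) = 19*(-5 + w) = -95 + 19*w)
-4466/R(-35) = -4466/(-95 + 19*(-35)) = -4466/(-95 - 665) = -4466/(-760) = -4466*(-1/760) = 2233/380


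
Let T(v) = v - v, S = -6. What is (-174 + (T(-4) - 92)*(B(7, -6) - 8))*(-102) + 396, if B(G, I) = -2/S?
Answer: -53800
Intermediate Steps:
T(v) = 0
B(G, I) = 1/3 (B(G, I) = -2/(-6) = -2*(-1/6) = 1/3)
(-174 + (T(-4) - 92)*(B(7, -6) - 8))*(-102) + 396 = (-174 + (0 - 92)*(1/3 - 8))*(-102) + 396 = (-174 - 92*(-23/3))*(-102) + 396 = (-174 + 2116/3)*(-102) + 396 = (1594/3)*(-102) + 396 = -54196 + 396 = -53800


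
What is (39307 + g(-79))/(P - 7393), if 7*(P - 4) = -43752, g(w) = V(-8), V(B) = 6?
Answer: -275191/95475 ≈ -2.8823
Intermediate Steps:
g(w) = 6
P = -43724/7 (P = 4 + (⅐)*(-43752) = 4 - 43752/7 = -43724/7 ≈ -6246.3)
(39307 + g(-79))/(P - 7393) = (39307 + 6)/(-43724/7 - 7393) = 39313/(-95475/7) = 39313*(-7/95475) = -275191/95475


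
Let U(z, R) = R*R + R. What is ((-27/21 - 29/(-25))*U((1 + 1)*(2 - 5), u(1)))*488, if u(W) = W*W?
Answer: -21472/175 ≈ -122.70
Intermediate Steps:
u(W) = W²
U(z, R) = R + R² (U(z, R) = R² + R = R + R²)
((-27/21 - 29/(-25))*U((1 + 1)*(2 - 5), u(1)))*488 = ((-27/21 - 29/(-25))*(1²*(1 + 1²)))*488 = ((-27*1/21 - 29*(-1/25))*(1*(1 + 1)))*488 = ((-9/7 + 29/25)*(1*2))*488 = -22/175*2*488 = -44/175*488 = -21472/175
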